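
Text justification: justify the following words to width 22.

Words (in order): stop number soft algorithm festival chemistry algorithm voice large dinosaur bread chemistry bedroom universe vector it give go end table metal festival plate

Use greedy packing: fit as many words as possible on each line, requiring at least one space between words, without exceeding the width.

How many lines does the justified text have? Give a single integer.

Line 1: ['stop', 'number', 'soft'] (min_width=16, slack=6)
Line 2: ['algorithm', 'festival'] (min_width=18, slack=4)
Line 3: ['chemistry', 'algorithm'] (min_width=19, slack=3)
Line 4: ['voice', 'large', 'dinosaur'] (min_width=20, slack=2)
Line 5: ['bread', 'chemistry'] (min_width=15, slack=7)
Line 6: ['bedroom', 'universe'] (min_width=16, slack=6)
Line 7: ['vector', 'it', 'give', 'go', 'end'] (min_width=21, slack=1)
Line 8: ['table', 'metal', 'festival'] (min_width=20, slack=2)
Line 9: ['plate'] (min_width=5, slack=17)
Total lines: 9

Answer: 9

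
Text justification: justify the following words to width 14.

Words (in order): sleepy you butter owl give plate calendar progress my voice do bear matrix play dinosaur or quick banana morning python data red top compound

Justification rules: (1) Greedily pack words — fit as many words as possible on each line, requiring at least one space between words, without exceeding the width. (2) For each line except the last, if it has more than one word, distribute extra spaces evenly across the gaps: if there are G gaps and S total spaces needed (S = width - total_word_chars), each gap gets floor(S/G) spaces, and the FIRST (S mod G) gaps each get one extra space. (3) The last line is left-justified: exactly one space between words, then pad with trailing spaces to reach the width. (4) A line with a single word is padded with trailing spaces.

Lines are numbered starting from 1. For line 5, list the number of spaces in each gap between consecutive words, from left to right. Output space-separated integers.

Line 1: ['sleepy', 'you'] (min_width=10, slack=4)
Line 2: ['butter', 'owl'] (min_width=10, slack=4)
Line 3: ['give', 'plate'] (min_width=10, slack=4)
Line 4: ['calendar'] (min_width=8, slack=6)
Line 5: ['progress', 'my'] (min_width=11, slack=3)
Line 6: ['voice', 'do', 'bear'] (min_width=13, slack=1)
Line 7: ['matrix', 'play'] (min_width=11, slack=3)
Line 8: ['dinosaur', 'or'] (min_width=11, slack=3)
Line 9: ['quick', 'banana'] (min_width=12, slack=2)
Line 10: ['morning', 'python'] (min_width=14, slack=0)
Line 11: ['data', 'red', 'top'] (min_width=12, slack=2)
Line 12: ['compound'] (min_width=8, slack=6)

Answer: 4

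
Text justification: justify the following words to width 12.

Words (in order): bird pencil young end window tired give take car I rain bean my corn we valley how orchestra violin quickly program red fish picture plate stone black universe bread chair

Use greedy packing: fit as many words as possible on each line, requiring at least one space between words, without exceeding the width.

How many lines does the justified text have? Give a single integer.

Line 1: ['bird', 'pencil'] (min_width=11, slack=1)
Line 2: ['young', 'end'] (min_width=9, slack=3)
Line 3: ['window', 'tired'] (min_width=12, slack=0)
Line 4: ['give', 'take'] (min_width=9, slack=3)
Line 5: ['car', 'I', 'rain'] (min_width=10, slack=2)
Line 6: ['bean', 'my', 'corn'] (min_width=12, slack=0)
Line 7: ['we', 'valley'] (min_width=9, slack=3)
Line 8: ['how'] (min_width=3, slack=9)
Line 9: ['orchestra'] (min_width=9, slack=3)
Line 10: ['violin'] (min_width=6, slack=6)
Line 11: ['quickly'] (min_width=7, slack=5)
Line 12: ['program', 'red'] (min_width=11, slack=1)
Line 13: ['fish', 'picture'] (min_width=12, slack=0)
Line 14: ['plate', 'stone'] (min_width=11, slack=1)
Line 15: ['black'] (min_width=5, slack=7)
Line 16: ['universe'] (min_width=8, slack=4)
Line 17: ['bread', 'chair'] (min_width=11, slack=1)
Total lines: 17

Answer: 17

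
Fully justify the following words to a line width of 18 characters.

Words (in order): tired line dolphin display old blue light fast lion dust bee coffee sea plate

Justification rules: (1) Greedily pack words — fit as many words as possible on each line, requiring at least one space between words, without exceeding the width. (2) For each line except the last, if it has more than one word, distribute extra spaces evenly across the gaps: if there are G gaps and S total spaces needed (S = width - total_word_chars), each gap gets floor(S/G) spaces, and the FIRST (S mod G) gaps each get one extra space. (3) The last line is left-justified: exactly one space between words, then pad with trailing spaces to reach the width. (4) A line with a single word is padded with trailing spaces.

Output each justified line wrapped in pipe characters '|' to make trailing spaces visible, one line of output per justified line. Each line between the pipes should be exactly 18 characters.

Answer: |tired line dolphin|
|display  old  blue|
|light   fast  lion|
|dust   bee  coffee|
|sea plate         |

Derivation:
Line 1: ['tired', 'line', 'dolphin'] (min_width=18, slack=0)
Line 2: ['display', 'old', 'blue'] (min_width=16, slack=2)
Line 3: ['light', 'fast', 'lion'] (min_width=15, slack=3)
Line 4: ['dust', 'bee', 'coffee'] (min_width=15, slack=3)
Line 5: ['sea', 'plate'] (min_width=9, slack=9)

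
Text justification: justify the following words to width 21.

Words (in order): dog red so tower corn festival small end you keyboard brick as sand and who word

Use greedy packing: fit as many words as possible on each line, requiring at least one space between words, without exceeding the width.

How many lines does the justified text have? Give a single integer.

Line 1: ['dog', 'red', 'so', 'tower', 'corn'] (min_width=21, slack=0)
Line 2: ['festival', 'small', 'end'] (min_width=18, slack=3)
Line 3: ['you', 'keyboard', 'brick', 'as'] (min_width=21, slack=0)
Line 4: ['sand', 'and', 'who', 'word'] (min_width=17, slack=4)
Total lines: 4

Answer: 4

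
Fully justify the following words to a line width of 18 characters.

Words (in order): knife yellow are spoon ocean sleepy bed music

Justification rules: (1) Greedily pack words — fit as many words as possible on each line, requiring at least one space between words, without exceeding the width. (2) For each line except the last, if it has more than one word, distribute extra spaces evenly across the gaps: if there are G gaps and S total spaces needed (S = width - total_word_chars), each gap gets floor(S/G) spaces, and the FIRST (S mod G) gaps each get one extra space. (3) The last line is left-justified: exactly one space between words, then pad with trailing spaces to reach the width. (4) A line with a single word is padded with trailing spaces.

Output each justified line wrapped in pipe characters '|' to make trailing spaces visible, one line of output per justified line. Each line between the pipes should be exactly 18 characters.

Line 1: ['knife', 'yellow', 'are'] (min_width=16, slack=2)
Line 2: ['spoon', 'ocean', 'sleepy'] (min_width=18, slack=0)
Line 3: ['bed', 'music'] (min_width=9, slack=9)

Answer: |knife  yellow  are|
|spoon ocean sleepy|
|bed music         |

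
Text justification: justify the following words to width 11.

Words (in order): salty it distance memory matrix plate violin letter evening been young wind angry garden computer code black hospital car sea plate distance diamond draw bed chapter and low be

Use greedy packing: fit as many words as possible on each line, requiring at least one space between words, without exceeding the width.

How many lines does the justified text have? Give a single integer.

Answer: 21

Derivation:
Line 1: ['salty', 'it'] (min_width=8, slack=3)
Line 2: ['distance'] (min_width=8, slack=3)
Line 3: ['memory'] (min_width=6, slack=5)
Line 4: ['matrix'] (min_width=6, slack=5)
Line 5: ['plate'] (min_width=5, slack=6)
Line 6: ['violin'] (min_width=6, slack=5)
Line 7: ['letter'] (min_width=6, slack=5)
Line 8: ['evening'] (min_width=7, slack=4)
Line 9: ['been', 'young'] (min_width=10, slack=1)
Line 10: ['wind', 'angry'] (min_width=10, slack=1)
Line 11: ['garden'] (min_width=6, slack=5)
Line 12: ['computer'] (min_width=8, slack=3)
Line 13: ['code', 'black'] (min_width=10, slack=1)
Line 14: ['hospital'] (min_width=8, slack=3)
Line 15: ['car', 'sea'] (min_width=7, slack=4)
Line 16: ['plate'] (min_width=5, slack=6)
Line 17: ['distance'] (min_width=8, slack=3)
Line 18: ['diamond'] (min_width=7, slack=4)
Line 19: ['draw', 'bed'] (min_width=8, slack=3)
Line 20: ['chapter', 'and'] (min_width=11, slack=0)
Line 21: ['low', 'be'] (min_width=6, slack=5)
Total lines: 21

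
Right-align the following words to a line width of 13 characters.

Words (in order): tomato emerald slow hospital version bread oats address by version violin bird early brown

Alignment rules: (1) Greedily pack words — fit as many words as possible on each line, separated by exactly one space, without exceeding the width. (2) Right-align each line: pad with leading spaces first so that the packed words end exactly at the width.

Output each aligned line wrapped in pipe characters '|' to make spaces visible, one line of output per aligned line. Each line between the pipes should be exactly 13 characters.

Line 1: ['tomato'] (min_width=6, slack=7)
Line 2: ['emerald', 'slow'] (min_width=12, slack=1)
Line 3: ['hospital'] (min_width=8, slack=5)
Line 4: ['version', 'bread'] (min_width=13, slack=0)
Line 5: ['oats', 'address'] (min_width=12, slack=1)
Line 6: ['by', 'version'] (min_width=10, slack=3)
Line 7: ['violin', 'bird'] (min_width=11, slack=2)
Line 8: ['early', 'brown'] (min_width=11, slack=2)

Answer: |       tomato|
| emerald slow|
|     hospital|
|version bread|
| oats address|
|   by version|
|  violin bird|
|  early brown|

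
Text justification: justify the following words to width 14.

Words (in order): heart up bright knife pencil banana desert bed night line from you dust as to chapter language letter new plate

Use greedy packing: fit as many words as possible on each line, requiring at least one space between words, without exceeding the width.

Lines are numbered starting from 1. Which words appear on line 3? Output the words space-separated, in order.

Line 1: ['heart', 'up'] (min_width=8, slack=6)
Line 2: ['bright', 'knife'] (min_width=12, slack=2)
Line 3: ['pencil', 'banana'] (min_width=13, slack=1)
Line 4: ['desert', 'bed'] (min_width=10, slack=4)
Line 5: ['night', 'line'] (min_width=10, slack=4)
Line 6: ['from', 'you', 'dust'] (min_width=13, slack=1)
Line 7: ['as', 'to', 'chapter'] (min_width=13, slack=1)
Line 8: ['language'] (min_width=8, slack=6)
Line 9: ['letter', 'new'] (min_width=10, slack=4)
Line 10: ['plate'] (min_width=5, slack=9)

Answer: pencil banana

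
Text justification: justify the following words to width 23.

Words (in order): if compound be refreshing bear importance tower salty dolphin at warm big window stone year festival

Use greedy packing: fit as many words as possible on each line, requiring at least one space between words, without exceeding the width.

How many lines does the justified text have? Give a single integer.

Line 1: ['if', 'compound', 'be'] (min_width=14, slack=9)
Line 2: ['refreshing', 'bear'] (min_width=15, slack=8)
Line 3: ['importance', 'tower', 'salty'] (min_width=22, slack=1)
Line 4: ['dolphin', 'at', 'warm', 'big'] (min_width=19, slack=4)
Line 5: ['window', 'stone', 'year'] (min_width=17, slack=6)
Line 6: ['festival'] (min_width=8, slack=15)
Total lines: 6

Answer: 6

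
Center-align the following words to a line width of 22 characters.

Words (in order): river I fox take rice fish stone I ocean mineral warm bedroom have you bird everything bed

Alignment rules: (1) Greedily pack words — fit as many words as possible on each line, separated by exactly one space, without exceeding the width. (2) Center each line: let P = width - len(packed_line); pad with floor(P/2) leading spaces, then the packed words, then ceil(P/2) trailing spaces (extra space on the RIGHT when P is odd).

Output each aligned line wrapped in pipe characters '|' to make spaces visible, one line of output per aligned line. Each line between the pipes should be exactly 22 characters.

Line 1: ['river', 'I', 'fox', 'take', 'rice'] (min_width=21, slack=1)
Line 2: ['fish', 'stone', 'I', 'ocean'] (min_width=18, slack=4)
Line 3: ['mineral', 'warm', 'bedroom'] (min_width=20, slack=2)
Line 4: ['have', 'you', 'bird'] (min_width=13, slack=9)
Line 5: ['everything', 'bed'] (min_width=14, slack=8)

Answer: |river I fox take rice |
|  fish stone I ocean  |
| mineral warm bedroom |
|    have you bird     |
|    everything bed    |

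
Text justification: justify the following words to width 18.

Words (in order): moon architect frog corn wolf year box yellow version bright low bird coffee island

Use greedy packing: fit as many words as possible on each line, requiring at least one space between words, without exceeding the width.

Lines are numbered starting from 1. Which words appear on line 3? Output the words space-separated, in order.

Line 1: ['moon', 'architect'] (min_width=14, slack=4)
Line 2: ['frog', 'corn', 'wolf'] (min_width=14, slack=4)
Line 3: ['year', 'box', 'yellow'] (min_width=15, slack=3)
Line 4: ['version', 'bright', 'low'] (min_width=18, slack=0)
Line 5: ['bird', 'coffee', 'island'] (min_width=18, slack=0)

Answer: year box yellow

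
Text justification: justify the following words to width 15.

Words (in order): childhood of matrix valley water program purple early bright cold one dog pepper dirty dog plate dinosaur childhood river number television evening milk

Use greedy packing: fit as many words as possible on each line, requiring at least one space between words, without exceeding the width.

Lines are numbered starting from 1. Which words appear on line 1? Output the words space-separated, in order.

Answer: childhood of

Derivation:
Line 1: ['childhood', 'of'] (min_width=12, slack=3)
Line 2: ['matrix', 'valley'] (min_width=13, slack=2)
Line 3: ['water', 'program'] (min_width=13, slack=2)
Line 4: ['purple', 'early'] (min_width=12, slack=3)
Line 5: ['bright', 'cold', 'one'] (min_width=15, slack=0)
Line 6: ['dog', 'pepper'] (min_width=10, slack=5)
Line 7: ['dirty', 'dog', 'plate'] (min_width=15, slack=0)
Line 8: ['dinosaur'] (min_width=8, slack=7)
Line 9: ['childhood', 'river'] (min_width=15, slack=0)
Line 10: ['number'] (min_width=6, slack=9)
Line 11: ['television'] (min_width=10, slack=5)
Line 12: ['evening', 'milk'] (min_width=12, slack=3)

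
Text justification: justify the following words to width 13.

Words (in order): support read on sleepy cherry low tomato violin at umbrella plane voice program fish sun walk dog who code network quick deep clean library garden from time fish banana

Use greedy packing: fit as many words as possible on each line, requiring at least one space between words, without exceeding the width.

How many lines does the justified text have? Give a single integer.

Line 1: ['support', 'read'] (min_width=12, slack=1)
Line 2: ['on', 'sleepy'] (min_width=9, slack=4)
Line 3: ['cherry', 'low'] (min_width=10, slack=3)
Line 4: ['tomato', 'violin'] (min_width=13, slack=0)
Line 5: ['at', 'umbrella'] (min_width=11, slack=2)
Line 6: ['plane', 'voice'] (min_width=11, slack=2)
Line 7: ['program', 'fish'] (min_width=12, slack=1)
Line 8: ['sun', 'walk', 'dog'] (min_width=12, slack=1)
Line 9: ['who', 'code'] (min_width=8, slack=5)
Line 10: ['network', 'quick'] (min_width=13, slack=0)
Line 11: ['deep', 'clean'] (min_width=10, slack=3)
Line 12: ['library'] (min_width=7, slack=6)
Line 13: ['garden', 'from'] (min_width=11, slack=2)
Line 14: ['time', 'fish'] (min_width=9, slack=4)
Line 15: ['banana'] (min_width=6, slack=7)
Total lines: 15

Answer: 15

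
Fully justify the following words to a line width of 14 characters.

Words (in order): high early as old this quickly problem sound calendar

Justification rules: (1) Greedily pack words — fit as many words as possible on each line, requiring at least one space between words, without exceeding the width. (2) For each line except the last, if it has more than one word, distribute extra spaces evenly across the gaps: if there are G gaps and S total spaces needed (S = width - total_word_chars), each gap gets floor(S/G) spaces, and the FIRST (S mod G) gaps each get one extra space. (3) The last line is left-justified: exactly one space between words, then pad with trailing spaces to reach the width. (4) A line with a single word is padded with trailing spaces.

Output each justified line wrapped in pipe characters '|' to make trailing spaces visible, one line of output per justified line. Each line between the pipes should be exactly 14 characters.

Answer: |high  early as|
|old       this|
|quickly       |
|problem  sound|
|calendar      |

Derivation:
Line 1: ['high', 'early', 'as'] (min_width=13, slack=1)
Line 2: ['old', 'this'] (min_width=8, slack=6)
Line 3: ['quickly'] (min_width=7, slack=7)
Line 4: ['problem', 'sound'] (min_width=13, slack=1)
Line 5: ['calendar'] (min_width=8, slack=6)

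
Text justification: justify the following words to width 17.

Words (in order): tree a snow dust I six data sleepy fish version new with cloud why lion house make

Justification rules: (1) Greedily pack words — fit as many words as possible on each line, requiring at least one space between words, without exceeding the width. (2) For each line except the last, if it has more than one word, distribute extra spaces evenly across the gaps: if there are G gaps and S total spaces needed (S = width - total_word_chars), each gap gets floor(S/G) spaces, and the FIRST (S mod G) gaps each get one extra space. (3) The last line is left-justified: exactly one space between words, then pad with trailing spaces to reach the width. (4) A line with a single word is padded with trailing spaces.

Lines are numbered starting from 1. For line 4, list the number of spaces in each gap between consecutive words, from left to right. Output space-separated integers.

Line 1: ['tree', 'a', 'snow', 'dust'] (min_width=16, slack=1)
Line 2: ['I', 'six', 'data', 'sleepy'] (min_width=17, slack=0)
Line 3: ['fish', 'version', 'new'] (min_width=16, slack=1)
Line 4: ['with', 'cloud', 'why'] (min_width=14, slack=3)
Line 5: ['lion', 'house', 'make'] (min_width=15, slack=2)

Answer: 3 2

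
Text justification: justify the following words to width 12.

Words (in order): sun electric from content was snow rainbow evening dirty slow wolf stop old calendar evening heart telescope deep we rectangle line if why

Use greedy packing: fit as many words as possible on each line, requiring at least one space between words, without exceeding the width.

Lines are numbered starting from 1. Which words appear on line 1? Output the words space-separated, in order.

Answer: sun electric

Derivation:
Line 1: ['sun', 'electric'] (min_width=12, slack=0)
Line 2: ['from', 'content'] (min_width=12, slack=0)
Line 3: ['was', 'snow'] (min_width=8, slack=4)
Line 4: ['rainbow'] (min_width=7, slack=5)
Line 5: ['evening'] (min_width=7, slack=5)
Line 6: ['dirty', 'slow'] (min_width=10, slack=2)
Line 7: ['wolf', 'stop'] (min_width=9, slack=3)
Line 8: ['old', 'calendar'] (min_width=12, slack=0)
Line 9: ['evening'] (min_width=7, slack=5)
Line 10: ['heart'] (min_width=5, slack=7)
Line 11: ['telescope'] (min_width=9, slack=3)
Line 12: ['deep', 'we'] (min_width=7, slack=5)
Line 13: ['rectangle'] (min_width=9, slack=3)
Line 14: ['line', 'if', 'why'] (min_width=11, slack=1)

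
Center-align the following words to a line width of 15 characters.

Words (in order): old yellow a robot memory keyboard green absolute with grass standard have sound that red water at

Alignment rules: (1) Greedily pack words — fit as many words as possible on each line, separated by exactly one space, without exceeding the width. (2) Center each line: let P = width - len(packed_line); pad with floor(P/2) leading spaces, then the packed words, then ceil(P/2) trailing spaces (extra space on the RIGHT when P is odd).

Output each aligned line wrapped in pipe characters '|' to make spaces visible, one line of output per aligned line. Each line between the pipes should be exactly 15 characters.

Line 1: ['old', 'yellow', 'a'] (min_width=12, slack=3)
Line 2: ['robot', 'memory'] (min_width=12, slack=3)
Line 3: ['keyboard', 'green'] (min_width=14, slack=1)
Line 4: ['absolute', 'with'] (min_width=13, slack=2)
Line 5: ['grass', 'standard'] (min_width=14, slack=1)
Line 6: ['have', 'sound', 'that'] (min_width=15, slack=0)
Line 7: ['red', 'water', 'at'] (min_width=12, slack=3)

Answer: | old yellow a  |
| robot memory  |
|keyboard green |
| absolute with |
|grass standard |
|have sound that|
| red water at  |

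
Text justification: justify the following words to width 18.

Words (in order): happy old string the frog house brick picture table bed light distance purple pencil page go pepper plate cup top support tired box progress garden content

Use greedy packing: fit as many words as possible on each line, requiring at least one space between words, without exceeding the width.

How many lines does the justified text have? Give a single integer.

Line 1: ['happy', 'old', 'string'] (min_width=16, slack=2)
Line 2: ['the', 'frog', 'house'] (min_width=14, slack=4)
Line 3: ['brick', 'picture'] (min_width=13, slack=5)
Line 4: ['table', 'bed', 'light'] (min_width=15, slack=3)
Line 5: ['distance', 'purple'] (min_width=15, slack=3)
Line 6: ['pencil', 'page', 'go'] (min_width=14, slack=4)
Line 7: ['pepper', 'plate', 'cup'] (min_width=16, slack=2)
Line 8: ['top', 'support', 'tired'] (min_width=17, slack=1)
Line 9: ['box', 'progress'] (min_width=12, slack=6)
Line 10: ['garden', 'content'] (min_width=14, slack=4)
Total lines: 10

Answer: 10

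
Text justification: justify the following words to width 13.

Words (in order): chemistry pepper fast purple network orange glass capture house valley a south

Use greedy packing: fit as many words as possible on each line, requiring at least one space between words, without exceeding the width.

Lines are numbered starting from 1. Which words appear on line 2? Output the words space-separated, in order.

Answer: pepper fast

Derivation:
Line 1: ['chemistry'] (min_width=9, slack=4)
Line 2: ['pepper', 'fast'] (min_width=11, slack=2)
Line 3: ['purple'] (min_width=6, slack=7)
Line 4: ['network'] (min_width=7, slack=6)
Line 5: ['orange', 'glass'] (min_width=12, slack=1)
Line 6: ['capture', 'house'] (min_width=13, slack=0)
Line 7: ['valley', 'a'] (min_width=8, slack=5)
Line 8: ['south'] (min_width=5, slack=8)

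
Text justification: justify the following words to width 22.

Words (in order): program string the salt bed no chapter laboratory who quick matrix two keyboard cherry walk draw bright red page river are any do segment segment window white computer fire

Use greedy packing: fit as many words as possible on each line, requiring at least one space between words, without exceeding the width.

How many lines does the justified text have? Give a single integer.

Answer: 9

Derivation:
Line 1: ['program', 'string', 'the'] (min_width=18, slack=4)
Line 2: ['salt', 'bed', 'no', 'chapter'] (min_width=19, slack=3)
Line 3: ['laboratory', 'who', 'quick'] (min_width=20, slack=2)
Line 4: ['matrix', 'two', 'keyboard'] (min_width=19, slack=3)
Line 5: ['cherry', 'walk', 'draw'] (min_width=16, slack=6)
Line 6: ['bright', 'red', 'page', 'river'] (min_width=21, slack=1)
Line 7: ['are', 'any', 'do', 'segment'] (min_width=18, slack=4)
Line 8: ['segment', 'window', 'white'] (min_width=20, slack=2)
Line 9: ['computer', 'fire'] (min_width=13, slack=9)
Total lines: 9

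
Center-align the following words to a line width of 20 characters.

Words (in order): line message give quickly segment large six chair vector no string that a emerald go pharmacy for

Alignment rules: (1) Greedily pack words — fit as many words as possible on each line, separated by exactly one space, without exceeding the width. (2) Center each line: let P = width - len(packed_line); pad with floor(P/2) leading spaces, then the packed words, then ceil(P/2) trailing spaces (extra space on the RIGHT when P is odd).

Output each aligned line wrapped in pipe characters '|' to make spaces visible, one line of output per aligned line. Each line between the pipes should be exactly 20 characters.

Answer: | line message give  |
|  quickly segment   |
|  large six chair   |
|  vector no string  |
| that a emerald go  |
|    pharmacy for    |

Derivation:
Line 1: ['line', 'message', 'give'] (min_width=17, slack=3)
Line 2: ['quickly', 'segment'] (min_width=15, slack=5)
Line 3: ['large', 'six', 'chair'] (min_width=15, slack=5)
Line 4: ['vector', 'no', 'string'] (min_width=16, slack=4)
Line 5: ['that', 'a', 'emerald', 'go'] (min_width=17, slack=3)
Line 6: ['pharmacy', 'for'] (min_width=12, slack=8)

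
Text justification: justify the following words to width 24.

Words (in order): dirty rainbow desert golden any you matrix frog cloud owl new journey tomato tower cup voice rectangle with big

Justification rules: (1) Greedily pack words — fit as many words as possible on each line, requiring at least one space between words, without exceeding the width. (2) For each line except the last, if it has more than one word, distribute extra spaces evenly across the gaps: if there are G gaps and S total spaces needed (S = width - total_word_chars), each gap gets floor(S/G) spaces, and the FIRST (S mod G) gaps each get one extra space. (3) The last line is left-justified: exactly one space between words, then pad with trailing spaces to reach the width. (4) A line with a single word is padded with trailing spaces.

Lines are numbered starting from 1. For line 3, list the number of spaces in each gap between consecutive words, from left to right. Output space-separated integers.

Answer: 3 3 3

Derivation:
Line 1: ['dirty', 'rainbow', 'desert'] (min_width=20, slack=4)
Line 2: ['golden', 'any', 'you', 'matrix'] (min_width=21, slack=3)
Line 3: ['frog', 'cloud', 'owl', 'new'] (min_width=18, slack=6)
Line 4: ['journey', 'tomato', 'tower', 'cup'] (min_width=24, slack=0)
Line 5: ['voice', 'rectangle', 'with', 'big'] (min_width=24, slack=0)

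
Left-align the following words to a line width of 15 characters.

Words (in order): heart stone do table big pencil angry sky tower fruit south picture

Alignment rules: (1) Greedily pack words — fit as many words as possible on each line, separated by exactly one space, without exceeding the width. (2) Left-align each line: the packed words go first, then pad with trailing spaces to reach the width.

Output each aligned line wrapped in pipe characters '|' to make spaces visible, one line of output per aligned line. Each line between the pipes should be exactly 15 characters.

Line 1: ['heart', 'stone', 'do'] (min_width=14, slack=1)
Line 2: ['table', 'big'] (min_width=9, slack=6)
Line 3: ['pencil', 'angry'] (min_width=12, slack=3)
Line 4: ['sky', 'tower', 'fruit'] (min_width=15, slack=0)
Line 5: ['south', 'picture'] (min_width=13, slack=2)

Answer: |heart stone do |
|table big      |
|pencil angry   |
|sky tower fruit|
|south picture  |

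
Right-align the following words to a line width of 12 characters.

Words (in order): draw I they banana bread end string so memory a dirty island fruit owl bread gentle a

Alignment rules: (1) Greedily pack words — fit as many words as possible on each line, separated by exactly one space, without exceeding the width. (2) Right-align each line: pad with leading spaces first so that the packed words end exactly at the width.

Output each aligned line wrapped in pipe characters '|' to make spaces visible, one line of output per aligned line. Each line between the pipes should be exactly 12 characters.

Answer: | draw I they|
|banana bread|
|  end string|
| so memory a|
|dirty island|
|   fruit owl|
|bread gentle|
|           a|

Derivation:
Line 1: ['draw', 'I', 'they'] (min_width=11, slack=1)
Line 2: ['banana', 'bread'] (min_width=12, slack=0)
Line 3: ['end', 'string'] (min_width=10, slack=2)
Line 4: ['so', 'memory', 'a'] (min_width=11, slack=1)
Line 5: ['dirty', 'island'] (min_width=12, slack=0)
Line 6: ['fruit', 'owl'] (min_width=9, slack=3)
Line 7: ['bread', 'gentle'] (min_width=12, slack=0)
Line 8: ['a'] (min_width=1, slack=11)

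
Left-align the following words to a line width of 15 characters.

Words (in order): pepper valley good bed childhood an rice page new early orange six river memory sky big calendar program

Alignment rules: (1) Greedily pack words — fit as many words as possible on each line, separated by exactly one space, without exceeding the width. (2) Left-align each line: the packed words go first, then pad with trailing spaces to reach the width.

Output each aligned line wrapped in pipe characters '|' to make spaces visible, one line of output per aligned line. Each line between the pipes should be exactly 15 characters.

Line 1: ['pepper', 'valley'] (min_width=13, slack=2)
Line 2: ['good', 'bed'] (min_width=8, slack=7)
Line 3: ['childhood', 'an'] (min_width=12, slack=3)
Line 4: ['rice', 'page', 'new'] (min_width=13, slack=2)
Line 5: ['early', 'orange'] (min_width=12, slack=3)
Line 6: ['six', 'river'] (min_width=9, slack=6)
Line 7: ['memory', 'sky', 'big'] (min_width=14, slack=1)
Line 8: ['calendar'] (min_width=8, slack=7)
Line 9: ['program'] (min_width=7, slack=8)

Answer: |pepper valley  |
|good bed       |
|childhood an   |
|rice page new  |
|early orange   |
|six river      |
|memory sky big |
|calendar       |
|program        |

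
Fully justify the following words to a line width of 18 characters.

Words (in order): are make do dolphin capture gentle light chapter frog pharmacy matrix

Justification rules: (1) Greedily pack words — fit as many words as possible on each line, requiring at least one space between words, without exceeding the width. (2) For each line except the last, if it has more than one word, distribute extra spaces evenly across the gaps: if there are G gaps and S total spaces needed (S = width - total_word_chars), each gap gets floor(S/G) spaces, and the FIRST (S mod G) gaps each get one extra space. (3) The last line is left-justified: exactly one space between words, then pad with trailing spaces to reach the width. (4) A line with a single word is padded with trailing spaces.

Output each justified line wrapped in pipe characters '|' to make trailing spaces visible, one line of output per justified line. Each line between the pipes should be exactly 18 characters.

Answer: |are     make    do|
|dolphin    capture|
|gentle       light|
|chapter       frog|
|pharmacy matrix   |

Derivation:
Line 1: ['are', 'make', 'do'] (min_width=11, slack=7)
Line 2: ['dolphin', 'capture'] (min_width=15, slack=3)
Line 3: ['gentle', 'light'] (min_width=12, slack=6)
Line 4: ['chapter', 'frog'] (min_width=12, slack=6)
Line 5: ['pharmacy', 'matrix'] (min_width=15, slack=3)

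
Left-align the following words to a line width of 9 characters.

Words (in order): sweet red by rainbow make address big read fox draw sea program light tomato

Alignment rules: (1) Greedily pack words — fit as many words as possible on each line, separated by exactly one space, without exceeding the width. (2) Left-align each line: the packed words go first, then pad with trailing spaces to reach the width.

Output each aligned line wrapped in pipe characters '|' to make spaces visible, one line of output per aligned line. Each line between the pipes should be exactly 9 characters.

Line 1: ['sweet', 'red'] (min_width=9, slack=0)
Line 2: ['by'] (min_width=2, slack=7)
Line 3: ['rainbow'] (min_width=7, slack=2)
Line 4: ['make'] (min_width=4, slack=5)
Line 5: ['address'] (min_width=7, slack=2)
Line 6: ['big', 'read'] (min_width=8, slack=1)
Line 7: ['fox', 'draw'] (min_width=8, slack=1)
Line 8: ['sea'] (min_width=3, slack=6)
Line 9: ['program'] (min_width=7, slack=2)
Line 10: ['light'] (min_width=5, slack=4)
Line 11: ['tomato'] (min_width=6, slack=3)

Answer: |sweet red|
|by       |
|rainbow  |
|make     |
|address  |
|big read |
|fox draw |
|sea      |
|program  |
|light    |
|tomato   |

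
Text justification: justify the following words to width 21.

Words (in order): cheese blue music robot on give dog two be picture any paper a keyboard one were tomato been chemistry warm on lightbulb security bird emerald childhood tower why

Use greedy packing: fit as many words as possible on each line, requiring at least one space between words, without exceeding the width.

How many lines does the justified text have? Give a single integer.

Line 1: ['cheese', 'blue', 'music'] (min_width=17, slack=4)
Line 2: ['robot', 'on', 'give', 'dog', 'two'] (min_width=21, slack=0)
Line 3: ['be', 'picture', 'any', 'paper'] (min_width=20, slack=1)
Line 4: ['a', 'keyboard', 'one', 'were'] (min_width=19, slack=2)
Line 5: ['tomato', 'been', 'chemistry'] (min_width=21, slack=0)
Line 6: ['warm', 'on', 'lightbulb'] (min_width=17, slack=4)
Line 7: ['security', 'bird', 'emerald'] (min_width=21, slack=0)
Line 8: ['childhood', 'tower', 'why'] (min_width=19, slack=2)
Total lines: 8

Answer: 8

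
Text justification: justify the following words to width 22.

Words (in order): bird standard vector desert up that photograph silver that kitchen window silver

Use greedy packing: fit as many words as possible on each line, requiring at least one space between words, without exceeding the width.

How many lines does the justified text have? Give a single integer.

Answer: 4

Derivation:
Line 1: ['bird', 'standard', 'vector'] (min_width=20, slack=2)
Line 2: ['desert', 'up', 'that'] (min_width=14, slack=8)
Line 3: ['photograph', 'silver', 'that'] (min_width=22, slack=0)
Line 4: ['kitchen', 'window', 'silver'] (min_width=21, slack=1)
Total lines: 4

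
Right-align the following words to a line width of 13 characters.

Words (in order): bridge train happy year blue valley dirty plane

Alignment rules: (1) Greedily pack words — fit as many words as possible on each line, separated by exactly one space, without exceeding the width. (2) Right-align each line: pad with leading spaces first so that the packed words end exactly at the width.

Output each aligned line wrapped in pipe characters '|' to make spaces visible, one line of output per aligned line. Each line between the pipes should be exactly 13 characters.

Line 1: ['bridge', 'train'] (min_width=12, slack=1)
Line 2: ['happy', 'year'] (min_width=10, slack=3)
Line 3: ['blue', 'valley'] (min_width=11, slack=2)
Line 4: ['dirty', 'plane'] (min_width=11, slack=2)

Answer: | bridge train|
|   happy year|
|  blue valley|
|  dirty plane|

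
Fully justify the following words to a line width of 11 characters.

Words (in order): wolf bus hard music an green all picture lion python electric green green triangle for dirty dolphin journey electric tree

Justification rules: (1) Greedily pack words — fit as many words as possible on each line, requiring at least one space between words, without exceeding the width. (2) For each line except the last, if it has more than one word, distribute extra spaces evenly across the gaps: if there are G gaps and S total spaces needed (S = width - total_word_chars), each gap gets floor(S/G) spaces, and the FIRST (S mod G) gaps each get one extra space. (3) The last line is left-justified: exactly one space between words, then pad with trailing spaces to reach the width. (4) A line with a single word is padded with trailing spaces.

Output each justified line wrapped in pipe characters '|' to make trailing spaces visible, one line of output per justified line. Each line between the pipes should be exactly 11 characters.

Answer: |wolf    bus|
|hard  music|
|an    green|
|all picture|
|lion python|
|electric   |
|green green|
|triangle   |
|for   dirty|
|dolphin    |
|journey    |
|electric   |
|tree       |

Derivation:
Line 1: ['wolf', 'bus'] (min_width=8, slack=3)
Line 2: ['hard', 'music'] (min_width=10, slack=1)
Line 3: ['an', 'green'] (min_width=8, slack=3)
Line 4: ['all', 'picture'] (min_width=11, slack=0)
Line 5: ['lion', 'python'] (min_width=11, slack=0)
Line 6: ['electric'] (min_width=8, slack=3)
Line 7: ['green', 'green'] (min_width=11, slack=0)
Line 8: ['triangle'] (min_width=8, slack=3)
Line 9: ['for', 'dirty'] (min_width=9, slack=2)
Line 10: ['dolphin'] (min_width=7, slack=4)
Line 11: ['journey'] (min_width=7, slack=4)
Line 12: ['electric'] (min_width=8, slack=3)
Line 13: ['tree'] (min_width=4, slack=7)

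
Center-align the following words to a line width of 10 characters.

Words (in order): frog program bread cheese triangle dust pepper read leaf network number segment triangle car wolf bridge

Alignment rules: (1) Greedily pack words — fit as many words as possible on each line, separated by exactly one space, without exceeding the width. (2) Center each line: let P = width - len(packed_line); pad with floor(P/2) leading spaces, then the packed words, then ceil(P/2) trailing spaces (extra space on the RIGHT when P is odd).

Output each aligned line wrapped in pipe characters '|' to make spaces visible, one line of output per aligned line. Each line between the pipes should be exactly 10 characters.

Line 1: ['frog'] (min_width=4, slack=6)
Line 2: ['program'] (min_width=7, slack=3)
Line 3: ['bread'] (min_width=5, slack=5)
Line 4: ['cheese'] (min_width=6, slack=4)
Line 5: ['triangle'] (min_width=8, slack=2)
Line 6: ['dust'] (min_width=4, slack=6)
Line 7: ['pepper'] (min_width=6, slack=4)
Line 8: ['read', 'leaf'] (min_width=9, slack=1)
Line 9: ['network'] (min_width=7, slack=3)
Line 10: ['number'] (min_width=6, slack=4)
Line 11: ['segment'] (min_width=7, slack=3)
Line 12: ['triangle'] (min_width=8, slack=2)
Line 13: ['car', 'wolf'] (min_width=8, slack=2)
Line 14: ['bridge'] (min_width=6, slack=4)

Answer: |   frog   |
| program  |
|  bread   |
|  cheese  |
| triangle |
|   dust   |
|  pepper  |
|read leaf |
| network  |
|  number  |
| segment  |
| triangle |
| car wolf |
|  bridge  |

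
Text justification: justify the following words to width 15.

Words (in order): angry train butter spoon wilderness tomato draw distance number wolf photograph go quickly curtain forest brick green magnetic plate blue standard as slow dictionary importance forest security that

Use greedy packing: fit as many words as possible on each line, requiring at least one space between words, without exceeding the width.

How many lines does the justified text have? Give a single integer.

Line 1: ['angry', 'train'] (min_width=11, slack=4)
Line 2: ['butter', 'spoon'] (min_width=12, slack=3)
Line 3: ['wilderness'] (min_width=10, slack=5)
Line 4: ['tomato', 'draw'] (min_width=11, slack=4)
Line 5: ['distance', 'number'] (min_width=15, slack=0)
Line 6: ['wolf', 'photograph'] (min_width=15, slack=0)
Line 7: ['go', 'quickly'] (min_width=10, slack=5)
Line 8: ['curtain', 'forest'] (min_width=14, slack=1)
Line 9: ['brick', 'green'] (min_width=11, slack=4)
Line 10: ['magnetic', 'plate'] (min_width=14, slack=1)
Line 11: ['blue', 'standard'] (min_width=13, slack=2)
Line 12: ['as', 'slow'] (min_width=7, slack=8)
Line 13: ['dictionary'] (min_width=10, slack=5)
Line 14: ['importance'] (min_width=10, slack=5)
Line 15: ['forest', 'security'] (min_width=15, slack=0)
Line 16: ['that'] (min_width=4, slack=11)
Total lines: 16

Answer: 16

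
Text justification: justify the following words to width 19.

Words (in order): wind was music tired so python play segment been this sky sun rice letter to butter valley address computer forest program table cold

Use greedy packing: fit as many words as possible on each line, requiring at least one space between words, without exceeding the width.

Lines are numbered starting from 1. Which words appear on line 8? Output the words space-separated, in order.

Line 1: ['wind', 'was', 'music'] (min_width=14, slack=5)
Line 2: ['tired', 'so', 'python'] (min_width=15, slack=4)
Line 3: ['play', 'segment', 'been'] (min_width=17, slack=2)
Line 4: ['this', 'sky', 'sun', 'rice'] (min_width=17, slack=2)
Line 5: ['letter', 'to', 'butter'] (min_width=16, slack=3)
Line 6: ['valley', 'address'] (min_width=14, slack=5)
Line 7: ['computer', 'forest'] (min_width=15, slack=4)
Line 8: ['program', 'table', 'cold'] (min_width=18, slack=1)

Answer: program table cold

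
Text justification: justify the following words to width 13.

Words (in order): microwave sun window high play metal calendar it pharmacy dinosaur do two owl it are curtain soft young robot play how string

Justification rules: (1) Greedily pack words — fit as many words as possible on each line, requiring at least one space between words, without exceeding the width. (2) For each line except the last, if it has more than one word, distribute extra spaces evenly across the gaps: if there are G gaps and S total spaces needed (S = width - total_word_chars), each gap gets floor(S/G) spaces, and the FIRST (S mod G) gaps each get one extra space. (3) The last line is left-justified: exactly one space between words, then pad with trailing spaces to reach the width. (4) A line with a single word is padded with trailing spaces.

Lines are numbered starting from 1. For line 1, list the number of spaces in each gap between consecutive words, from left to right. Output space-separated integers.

Answer: 1

Derivation:
Line 1: ['microwave', 'sun'] (min_width=13, slack=0)
Line 2: ['window', 'high'] (min_width=11, slack=2)
Line 3: ['play', 'metal'] (min_width=10, slack=3)
Line 4: ['calendar', 'it'] (min_width=11, slack=2)
Line 5: ['pharmacy'] (min_width=8, slack=5)
Line 6: ['dinosaur', 'do'] (min_width=11, slack=2)
Line 7: ['two', 'owl', 'it'] (min_width=10, slack=3)
Line 8: ['are', 'curtain'] (min_width=11, slack=2)
Line 9: ['soft', 'young'] (min_width=10, slack=3)
Line 10: ['robot', 'play'] (min_width=10, slack=3)
Line 11: ['how', 'string'] (min_width=10, slack=3)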